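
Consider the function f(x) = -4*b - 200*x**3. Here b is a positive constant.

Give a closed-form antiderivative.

An antiderivative is F(x) = -4*b*x - 50*x**4.

For F(x) to be correct the identity F'(x) - f(x) = 0 must hold.
Check: d/dx[-4*b*x - 50*x**4] = -4*b - 200*x**3 = f(x).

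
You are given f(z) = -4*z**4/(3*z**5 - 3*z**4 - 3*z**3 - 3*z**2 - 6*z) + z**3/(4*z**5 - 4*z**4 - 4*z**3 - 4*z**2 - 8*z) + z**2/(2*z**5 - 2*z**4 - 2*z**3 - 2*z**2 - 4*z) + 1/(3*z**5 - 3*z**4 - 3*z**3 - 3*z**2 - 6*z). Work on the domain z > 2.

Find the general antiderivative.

F(z) = -log(z)/6 - 17*log(z - 2)/30 - log(z + 1)/8 - 19*log(z**2 + 1)/80 - 3*atan(z)/40 + C

The denominator factors as 12*z*(z - 2)*(z + 1)*(z**2 + 1); partial fractions split f into directly integrable pieces: -(19*z + 3)/(40*(z**2 + 1)) - 1/(8*(z + 1)) - 17/(30*(z - 2)) - 1/(6*z).
Check: d/dz[-log(z)/6 - 17*log(z - 2)/30 - log(z + 1)/8 - 19*log(z**2 + 1)/80 - 3*atan(z)/40] = (-16*z**4 + 3*z**3 + 6*z**2 + 4)/(12*z**5 - 12*z**4 - 12*z**3 - 12*z**2 - 24*z), which equals f(z).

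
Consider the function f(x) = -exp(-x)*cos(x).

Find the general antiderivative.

F(x) = (-sin(x) + cos(x))*exp(-x)/2 + C

Whatever form F(x) takes, F'(x) = f(x) is non-negotiable.
Check: d/dx[(-sin(x) + cos(x))*exp(-x)/2] = -exp(-x)*cos(x) = f(x).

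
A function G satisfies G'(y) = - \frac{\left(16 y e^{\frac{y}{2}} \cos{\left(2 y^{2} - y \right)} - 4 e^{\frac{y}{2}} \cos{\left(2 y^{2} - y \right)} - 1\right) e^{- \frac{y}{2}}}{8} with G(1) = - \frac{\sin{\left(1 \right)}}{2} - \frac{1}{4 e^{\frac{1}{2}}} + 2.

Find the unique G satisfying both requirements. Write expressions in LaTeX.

Since d/dy undoes antidifferentiation here, G(y) must give back the stated G'(y).
A general antiderivative is - \frac{\sin{\left(2 y^{2} - y \right)}}{2} - \frac{e^{- \frac{y}{2}}}{4} + C.
The condition gives C = - \frac{\sin{\left(1 \right)}}{2} - \frac{1}{4 e^{\frac{1}{2}}} + 2 - (- \frac{\sin{\left(1 \right)}}{2} - \frac{1}{4 e^{\frac{1}{2}}}) = 2.
So G(y) = \frac{\left(- 2 e^{\frac{y}{2}} \sin{\left(2 y^{2} - y \right)} + 8 e^{\frac{y}{2}} - 1\right) e^{- \frac{y}{2}}}{4}.
Check: d/dy[\frac{\left(- 2 e^{\frac{y}{2}} \sin{\left(2 y^{2} - y \right)} + 8 e^{\frac{y}{2}} - 1\right) e^{- \frac{y}{2}}}{4}] = \frac{\left(- 16 y e^{\frac{y}{2}} \cos{\left(2 y^{2} - y \right)} + 4 e^{\frac{y}{2}} \cos{\left(2 y^{2} - y \right)} + 1\right) e^{- \frac{y}{2}}}{8}, which equals G'(y).

G(y) = \frac{\left(- 2 e^{\frac{y}{2}} \sin{\left(2 y^{2} - y \right)} + 8 e^{\frac{y}{2}} - 1\right) e^{- \frac{y}{2}}}{4}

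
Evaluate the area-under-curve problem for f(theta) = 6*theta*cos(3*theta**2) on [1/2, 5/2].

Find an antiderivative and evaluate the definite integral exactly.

The substitution u = 3*theta**2 works: f is exactly (dF/du)*(du/dtheta) for that inner function.
F(theta) = sin(3*theta**2) is an antiderivative of f.
Check: d/dtheta[sin(3*theta**2)] = 6*theta*cos(3*theta**2) = f(theta).
F(5/2) = sin(75/4); F(1/2) = sin(3/4).
Integral = F(5/2) - F(1/2) = -sin(3/4) + sin(75/4).

Antiderivative: F(theta) = sin(3*theta**2); value = -sin(3/4) + sin(75/4)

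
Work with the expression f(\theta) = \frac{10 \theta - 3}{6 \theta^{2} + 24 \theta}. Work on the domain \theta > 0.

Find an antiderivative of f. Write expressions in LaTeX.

An antiderivative is F(\theta) = - \frac{\log{\left(\theta \right)}}{8} + \frac{43 \log{\left(\theta + 4 \right)}}{24}.

The denominator factors as 6 \theta \left(\theta + 4\right); partial fractions split f into directly integrable pieces: \frac{43}{24 \left(\theta + 4\right)} - \frac{1}{8 \theta}.
Check: d/d\theta[- \frac{\log{\left(\theta \right)}}{8} + \frac{43 \log{\left(\theta + 4 \right)}}{24}] = \frac{10 \theta - 3}{6 \theta^{2} + 24 \theta} = f(\theta).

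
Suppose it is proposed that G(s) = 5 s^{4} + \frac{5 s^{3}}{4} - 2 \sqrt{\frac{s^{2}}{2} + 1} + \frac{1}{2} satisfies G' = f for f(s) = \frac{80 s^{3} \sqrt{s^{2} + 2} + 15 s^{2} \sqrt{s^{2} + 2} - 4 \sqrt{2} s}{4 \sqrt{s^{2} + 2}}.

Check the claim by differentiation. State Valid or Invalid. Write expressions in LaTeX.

Valid: G'(s) = f(s).

d/ds[G] = \frac{80 s^{3} \sqrt{s^{2} + 2} + 15 s^{2} \sqrt{s^{2} + 2} - 4 \sqrt{2} s}{4 \sqrt{s^{2} + 2}}
This equals f(s) exactly, so the claim holds.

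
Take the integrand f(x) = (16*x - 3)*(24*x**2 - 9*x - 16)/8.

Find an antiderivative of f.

The substitution u = 2*x**2 - 3*x/4 - 4/3 works: f is exactly (dF/du)*(du/dx) for that inner function.
Check: d/dx[(24*x**2 - 9*x - 16)**2/48] = 48*x**3 - 27*x**2 - 229*x/8 + 6, which equals f(x).

An antiderivative is F(x) = (24*x**2 - 9*x - 16)**2/48.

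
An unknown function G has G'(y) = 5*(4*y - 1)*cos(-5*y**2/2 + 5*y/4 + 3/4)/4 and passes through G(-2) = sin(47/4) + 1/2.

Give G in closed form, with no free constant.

G(y) = 1/2 - sin(-5*y**2/2 + 5*y/4 + 3/4)

The substitution u = -5*y**2/2 + 5*y/4 + 3/4 works: G'(y) is exactly (dG/du)*(du/dy) for that inner function.
A general antiderivative is -sin(-5*y**2/2 + 5*y/4 + 3/4) + C.
The condition gives C = sin(47/4) + 1/2 - (sin(47/4)) = 1/2.
So G(y) = 1/2 - sin(-5*y**2/2 + 5*y/4 + 3/4).
Check: d/dy[1/2 - sin(-5*y**2/2 + 5*y/4 + 3/4)] = 5*y*cos(-5*y**2/2 + 5*y/4 + 3/4) - 5*cos(-5*y**2/2 + 5*y/4 + 3/4)/4, which equals G'(y).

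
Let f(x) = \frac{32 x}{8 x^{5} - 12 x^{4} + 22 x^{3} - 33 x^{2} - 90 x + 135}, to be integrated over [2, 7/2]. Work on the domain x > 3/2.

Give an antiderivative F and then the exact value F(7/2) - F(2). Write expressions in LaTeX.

Factor the denominator (\left(2 x - 3\right)^{2} \left(2 x + 3\right) \left(x^{2} + 5\right)) and decompose: f = \frac{32 \left(3 x - 10\right)}{841 \left(x^{2} + 5\right)} - \frac{16}{87 \left(2 x + 3\right)} - \frac{112}{2523 \left(2 x - 3\right)} + \frac{32}{29 \left(2 x - 3\right)^{2}}; each piece integrates to a log, atan, or power term.
F(x) = \frac{8 \left(- 7 \left(2 x - 3\right) \log{\left(x - \frac{3}{2} \right)} - 29 \left(2 x - 3\right) \log{\left(x + \frac{3}{2} \right)} + 18 \left(2 x - 3\right) \log{\left(x^{2} + 5 \right)} - 24 \sqrt{5} \left(2 x - 3\right) \operatorname{atan}{\left(\frac{\sqrt{5} x}{5} \right)} - 174\right)}{2523 \left(2 x - 3\right)} is an antiderivative of f.
Check: d/dx[\frac{8 \left(- 7 \left(2 x - 3\right) \log{\left(x - \frac{3}{2} \right)} - 29 \left(2 x - 3\right) \log{\left(x + \frac{3}{2} \right)} + 18 \left(2 x - 3\right) \log{\left(x^{2} + 5 \right)} - 24 \sqrt{5} \left(2 x - 3\right) \operatorname{atan}{\left(\frac{\sqrt{5} x}{5} \right)} - 174\right)}{2523 \left(2 x - 3\right)}] = \frac{32 x}{8 x^{5} - 12 x^{4} + 22 x^{3} - 33 x^{2} - 90 x + 135} = f(x).
F(7/2) = - \frac{64 \sqrt{5} \operatorname{atan}{\left(\frac{7 \sqrt{5}}{10} \right)}}{841} - \frac{8 \log{\left(5 \right)}}{87} - \frac{4}{29} - \frac{56 \log{\left(2 \right)}}{2523} + \frac{48 \log{\left(\frac{69}{4} \right)}}{841}; F(2) = - \frac{16}{29} - \frac{64 \sqrt{5} \operatorname{atan}{\left(\frac{2 \sqrt{5}}{5} \right)}}{841} - \frac{8 \log{\left(\frac{7}{2} \right)}}{87} + \frac{56 \log{\left(2 \right)}}{2523} + \frac{48 \log{\left(9 \right)}}{841}.
Integral = F(7/2) - F(2) = - \frac{64 \sqrt{5} \operatorname{atan}{\left(\frac{7 \sqrt{5}}{10} \right)}}{841} - \frac{8 \log{\left(5 \right)}}{87} - \frac{48 \log{\left(9 \right)}}{841} - \frac{112 \log{\left(2 \right)}}{2523} + \frac{8 \log{\left(\frac{7}{2} \right)}}{87} + \frac{64 \sqrt{5} \operatorname{atan}{\left(\frac{2 \sqrt{5}}{5} \right)}}{841} + \frac{48 \log{\left(\frac{69}{4} \right)}}{841} + \frac{12}{29}.

Antiderivative: F(x) = \frac{8 \left(- 7 \left(2 x - 3\right) \log{\left(x - \frac{3}{2} \right)} - 29 \left(2 x - 3\right) \log{\left(x + \frac{3}{2} \right)} + 18 \left(2 x - 3\right) \log{\left(x^{2} + 5 \right)} - 24 \sqrt{5} \left(2 x - 3\right) \operatorname{atan}{\left(\frac{\sqrt{5} x}{5} \right)} - 174\right)}{2523 \left(2 x - 3\right)}; value = - \frac{64 \sqrt{5} \operatorname{atan}{\left(\frac{7 \sqrt{5}}{10} \right)}}{841} - \frac{8 \log{\left(5 \right)}}{87} - \frac{48 \log{\left(9 \right)}}{841} - \frac{112 \log{\left(2 \right)}}{2523} + \frac{8 \log{\left(\frac{7}{2} \right)}}{87} + \frac{64 \sqrt{5} \operatorname{atan}{\left(\frac{2 \sqrt{5}}{5} \right)}}{841} + \frac{48 \log{\left(\frac{69}{4} \right)}}{841} + \frac{12}{29}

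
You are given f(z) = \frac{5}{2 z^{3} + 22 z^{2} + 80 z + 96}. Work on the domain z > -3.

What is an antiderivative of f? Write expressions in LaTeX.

An antiderivative is F(z) = \frac{5 \left(\left(z + 4\right) \log{\left(z + 3 \right)} - \left(z + 4\right) \log{\left(z + 4 \right)} + 1\right)}{2 \left(z + 4\right)}.

Factor the denominator (2 \left(z + 3\right) \left(z + 4\right)^{2}) and decompose: f = - \frac{5}{2 \left(z + 4\right)} - \frac{5}{2 \left(z + 4\right)^{2}} + \frac{5}{2 \left(z + 3\right)}; each piece integrates to a log, atan, or power term.
Check: d/dz[\frac{5 \left(\left(z + 4\right) \log{\left(z + 3 \right)} - \left(z + 4\right) \log{\left(z + 4 \right)} + 1\right)}{2 \left(z + 4\right)}] = \frac{5}{2 z^{3} + 22 z^{2} + 80 z + 96} = f(z).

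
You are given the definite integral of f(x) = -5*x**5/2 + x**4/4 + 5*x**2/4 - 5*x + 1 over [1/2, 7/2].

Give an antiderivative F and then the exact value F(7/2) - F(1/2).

Integrate term by term and add the pieces.
F(x) = -x*(25*x**5 - 3*x**4 - 25*x**2 + 150*x - 60)/60 is an antiderivative of f.
Check: d/dx[-x*(25*x**5 - 3*x**4 - 25*x**2 + 150*x - 60)/60] = -5*x**5/2 + x**4/4 + 5*x**2/4 - 5*x + 1 = f(x).
F(7/2) = -2875943/3840; F(1/2) = -299/3840.
Integral = F(7/2) - F(1/2) = -239637/320.

Antiderivative: F(x) = -x*(25*x**5 - 3*x**4 - 25*x**2 + 150*x - 60)/60; value = -239637/320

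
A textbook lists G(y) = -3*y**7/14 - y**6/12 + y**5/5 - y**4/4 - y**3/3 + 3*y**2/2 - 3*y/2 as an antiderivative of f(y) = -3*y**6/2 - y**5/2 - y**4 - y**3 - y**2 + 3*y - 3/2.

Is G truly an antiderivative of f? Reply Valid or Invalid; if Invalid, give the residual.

Invalid: d/dy[G] - f = 2*y**4, which is not 0.

d/dy[G] = -3*y**6/2 - y**5/2 + y**4 - y**3 - y**2 + 3*y - 3/2
d/dy[G] - f(y) = 2*y**4 != 0.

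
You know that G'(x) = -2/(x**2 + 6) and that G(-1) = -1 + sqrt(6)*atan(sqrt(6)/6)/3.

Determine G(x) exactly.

G(x) = -sqrt(6)*atan(sqrt(6)*x/6)/3 - 1

Any candidate G(x) must reproduce the stated G'(x) exactly.
A general antiderivative is -sqrt(6)*atan(sqrt(6)*x/6)/3 + C.
The condition gives C = -1 + sqrt(6)*atan(sqrt(6)/6)/3 - (sqrt(6)*atan(sqrt(6)/6)/3) = -1.
So G(x) = -sqrt(6)*atan(sqrt(6)*x/6)/3 - 1.
Check: d/dx[-sqrt(6)*atan(sqrt(6)*x/6)/3 - 1] = -2/(x**2 + 6) = G'(x).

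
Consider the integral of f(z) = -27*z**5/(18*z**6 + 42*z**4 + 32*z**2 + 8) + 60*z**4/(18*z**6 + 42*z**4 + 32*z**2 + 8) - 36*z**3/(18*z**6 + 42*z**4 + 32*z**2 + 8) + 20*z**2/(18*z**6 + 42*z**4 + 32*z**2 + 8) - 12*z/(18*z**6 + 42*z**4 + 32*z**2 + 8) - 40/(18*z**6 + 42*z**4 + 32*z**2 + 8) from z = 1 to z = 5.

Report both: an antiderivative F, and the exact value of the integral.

Antiderivative: F(z) = -(9*z**2*log(z**2 + 1) + 40*z + 6*log(z**2 + 1))/(4*(3*z**2 + 2)); value = -3*log(26)/4 + 3*log(2)/4 + 104/77

Integrate term by term and add the pieces.
F(z) = -(9*z**2*log(z**2 + 1) + 40*z + 6*log(z**2 + 1))/(4*(3*z**2 + 2)) is an antiderivative of f.
Check: d/dz[-(9*z**2*log(z**2 + 1) + 40*z + 6*log(z**2 + 1))/(4*(3*z**2 + 2))] = (-27*z**5 + 60*z**4 - 36*z**3 + 20*z**2 - 12*z - 40)/(18*z**6 + 42*z**4 + 32*z**2 + 8), which equals f(z).
F(5) = -3*log(26)/4 - 50/77; F(1) = -2 - 3*log(2)/4.
Integral = F(5) - F(1) = -3*log(26)/4 + 3*log(2)/4 + 104/77.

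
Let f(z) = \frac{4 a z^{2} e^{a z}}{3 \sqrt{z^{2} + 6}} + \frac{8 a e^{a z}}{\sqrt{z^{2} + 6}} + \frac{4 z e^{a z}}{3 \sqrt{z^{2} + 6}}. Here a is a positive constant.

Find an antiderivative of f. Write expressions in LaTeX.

f has the shape u'v + uv' for u = \frac{4 \sqrt{z^{2} + 6}}{3} and v = e^{a z} — it is the derivative of the product u*v.
Check: d/dz[\frac{4 \sqrt{z^{2} + 6} e^{a z}}{3}] = \frac{4 a z^{2} e^{a z} + 24 a e^{a z} + 4 z e^{a z}}{3 \sqrt{z^{2} + 6}}, which equals f(z).

An antiderivative is F(z) = \frac{4 \sqrt{z^{2} + 6} e^{a z}}{3}.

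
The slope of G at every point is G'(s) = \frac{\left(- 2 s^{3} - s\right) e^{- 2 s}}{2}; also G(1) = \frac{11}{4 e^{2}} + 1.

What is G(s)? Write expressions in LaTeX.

Recognize the product-rule pattern: G'(s) = u'v + uv' with u = \frac{s^{3}}{2} + \frac{3 s^{2}}{4} + s + \frac{1}{2}, v = e^{- 2 s}, so integration by parts undoes it.
A general antiderivative is \frac{\left(2 s^{3} + 3 s^{2} + 4 s + 2\right) e^{- 2 s}}{4} + C.
The condition gives C = \frac{11}{4 e^{2}} + 1 - (\frac{11}{4 e^{2}}) = 1.
So G(s) = \frac{\left(2 s^{3} + 3 s^{2} + 4 s + 4 e^{2 s} + 2\right) e^{- 2 s}}{4}.
Check: d/ds[\frac{\left(2 s^{3} + 3 s^{2} + 4 s + 4 e^{2 s} + 2\right) e^{- 2 s}}{4}] = \frac{\left(- 2 s^{3} - s\right) e^{- 2 s}}{2} = G'(s).

G(s) = \frac{\left(2 s^{3} + 3 s^{2} + 4 s + 4 e^{2 s} + 2\right) e^{- 2 s}}{4}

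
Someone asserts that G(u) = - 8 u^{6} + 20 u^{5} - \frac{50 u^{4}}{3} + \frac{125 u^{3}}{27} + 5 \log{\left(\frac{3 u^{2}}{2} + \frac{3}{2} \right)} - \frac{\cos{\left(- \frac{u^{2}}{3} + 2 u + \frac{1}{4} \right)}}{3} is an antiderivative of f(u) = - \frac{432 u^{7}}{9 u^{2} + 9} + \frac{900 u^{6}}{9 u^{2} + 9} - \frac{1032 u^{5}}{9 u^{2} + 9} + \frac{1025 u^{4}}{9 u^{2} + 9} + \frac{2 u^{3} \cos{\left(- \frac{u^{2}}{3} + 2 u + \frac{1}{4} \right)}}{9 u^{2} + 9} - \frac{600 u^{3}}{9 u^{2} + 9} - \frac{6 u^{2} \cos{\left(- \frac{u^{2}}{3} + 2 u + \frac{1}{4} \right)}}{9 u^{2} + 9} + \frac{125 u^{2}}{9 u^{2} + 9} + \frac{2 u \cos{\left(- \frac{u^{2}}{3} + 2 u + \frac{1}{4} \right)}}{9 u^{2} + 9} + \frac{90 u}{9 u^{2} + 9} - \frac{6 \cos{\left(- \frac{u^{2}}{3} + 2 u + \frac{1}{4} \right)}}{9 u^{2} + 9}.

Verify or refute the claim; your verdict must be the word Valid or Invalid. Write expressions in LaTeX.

d/du[G] = \frac{- 432 u^{7} + 900 u^{6} - 1032 u^{5} + 1025 u^{4} - 2 u^{3} \sin{\left(- \frac{u^{2}}{3} + 2 u + \frac{1}{4} \right)} - 600 u^{3} + 6 u^{2} \sin{\left(- \frac{u^{2}}{3} + 2 u + \frac{1}{4} \right)} + 125 u^{2} - 2 u \sin{\left(- \frac{u^{2}}{3} + 2 u + \frac{1}{4} \right)} + 90 u + 6 \sin{\left(- \frac{u^{2}}{3} + 2 u + \frac{1}{4} \right)}}{9 u^{2} + 9}
d/du[G] - f(u) = - \frac{2 u \sin{\left(- \frac{u^{2}}{3} + 2 u + \frac{1}{4} \right)}}{9} - \frac{2 u \cos{\left(- \frac{u^{2}}{3} + 2 u + \frac{1}{4} \right)}}{9} + \frac{2 \sin{\left(- \frac{u^{2}}{3} + 2 u + \frac{1}{4} \right)}}{3} + \frac{2 \cos{\left(- \frac{u^{2}}{3} + 2 u + \frac{1}{4} \right)}}{3} != 0.

Invalid: d/du[G] - f = - \frac{2 u \sin{\left(- \frac{u^{2}}{3} + 2 u + \frac{1}{4} \right)}}{9} - \frac{2 u \cos{\left(- \frac{u^{2}}{3} + 2 u + \frac{1}{4} \right)}}{9} + \frac{2 \sin{\left(- \frac{u^{2}}{3} + 2 u + \frac{1}{4} \right)}}{3} + \frac{2 \cos{\left(- \frac{u^{2}}{3} + 2 u + \frac{1}{4} \right)}}{3}, which is not 0.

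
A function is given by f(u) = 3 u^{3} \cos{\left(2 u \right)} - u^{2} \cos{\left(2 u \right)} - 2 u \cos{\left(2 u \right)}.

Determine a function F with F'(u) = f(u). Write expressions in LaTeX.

An antiderivative is F(u) = \frac{3 u^{3} \sin{\left(2 u \right)}}{2} - \frac{u^{2} \sin{\left(2 u \right)}}{2} + \frac{9 u^{2} \cos{\left(2 u \right)}}{4} - \frac{13 u \sin{\left(2 u \right)}}{4} - \frac{u \cos{\left(2 u \right)}}{2} + \frac{\sin{\left(2 u \right)}}{4} - \frac{13 \cos{\left(2 u \right)}}{8}.

The integrand splits into summands that can be handled one at a time.
Check: d/du[\frac{3 u^{3} \sin{\left(2 u \right)}}{2} - \frac{u^{2} \sin{\left(2 u \right)}}{2} + \frac{9 u^{2} \cos{\left(2 u \right)}}{4} - \frac{13 u \sin{\left(2 u \right)}}{4} - \frac{u \cos{\left(2 u \right)}}{2} + \frac{\sin{\left(2 u \right)}}{4} - \frac{13 \cos{\left(2 u \right)}}{8}] = 3 u^{3} \cos{\left(2 u \right)} - u^{2} \cos{\left(2 u \right)} - 2 u \cos{\left(2 u \right)} = f(u).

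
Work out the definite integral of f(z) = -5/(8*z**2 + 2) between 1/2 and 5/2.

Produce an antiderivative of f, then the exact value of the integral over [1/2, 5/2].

Check any antiderivative F(z) by computing F'(z) and comparing it with f(z).
F(z) = -5*atan(2*z)/4 is an antiderivative of f.
Check: d/dz[-5*atan(2*z)/4] = -5/(8*z**2 + 2) = f(z).
F(5/2) = -5*atan(5)/4; F(1/2) = -5*pi/16.
Integral = F(5/2) - F(1/2) = -5*atan(5)/4 + 5*pi/16.

Antiderivative: F(z) = -5*atan(2*z)/4; value = -5*atan(5)/4 + 5*pi/16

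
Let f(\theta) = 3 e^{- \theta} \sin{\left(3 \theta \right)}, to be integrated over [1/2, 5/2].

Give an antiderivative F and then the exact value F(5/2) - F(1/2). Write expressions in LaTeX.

A candidate is checked by its d/d\theta: the result must match f(\theta).
F(\theta) = - \frac{3 e^{- \theta} \sin{\left(3 \theta \right)}}{10} - \frac{9 e^{- \theta} \cos{\left(3 \theta \right)}}{10} is an antiderivative of f.
Check: d/d\theta[- \frac{3 e^{- \theta} \sin{\left(3 \theta \right)}}{10} - \frac{9 e^{- \theta} \cos{\left(3 \theta \right)}}{10}] = 3 e^{- \theta} \sin{\left(3 \theta \right)} = f(\theta).
F(5/2) = - \frac{9 \cos{\left(\frac{15}{2} \right)}}{10 e^{\frac{5}{2}}} - \frac{3 \sin{\left(\frac{15}{2} \right)}}{10 e^{\frac{5}{2}}}; F(1/2) = - \frac{3 \sin{\left(\frac{3}{2} \right)}}{10 e^{\frac{1}{2}}} - \frac{9 \cos{\left(\frac{3}{2} \right)}}{10 e^{\frac{1}{2}}}.
Integral = F(5/2) - F(1/2) = - \frac{9 \cos{\left(\frac{15}{2} \right)}}{10 e^{\frac{5}{2}}} - \frac{3 \sin{\left(\frac{15}{2} \right)}}{10 e^{\frac{5}{2}}} + \frac{9 \cos{\left(\frac{3}{2} \right)}}{10 e^{\frac{1}{2}}} + \frac{3 \sin{\left(\frac{3}{2} \right)}}{10 e^{\frac{1}{2}}}.

Antiderivative: F(\theta) = - \frac{3 e^{- \theta} \sin{\left(3 \theta \right)}}{10} - \frac{9 e^{- \theta} \cos{\left(3 \theta \right)}}{10}; value = - \frac{9 \cos{\left(\frac{15}{2} \right)}}{10 e^{\frac{5}{2}}} - \frac{3 \sin{\left(\frac{15}{2} \right)}}{10 e^{\frac{5}{2}}} + \frac{9 \cos{\left(\frac{3}{2} \right)}}{10 e^{\frac{1}{2}}} + \frac{3 \sin{\left(\frac{3}{2} \right)}}{10 e^{\frac{1}{2}}}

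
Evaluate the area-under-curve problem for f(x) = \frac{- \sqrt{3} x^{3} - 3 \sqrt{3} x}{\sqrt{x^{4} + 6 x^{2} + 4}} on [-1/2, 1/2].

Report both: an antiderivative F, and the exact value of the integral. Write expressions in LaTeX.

The substitution u = \frac{x^{4}}{3} + 2 x^{2} + \frac{4}{3} works: f is exactly (dF/du)*(du/dx) for that inner function.
F(x) = - \frac{\sqrt{3} \sqrt{x^{4} + 6 x^{2} + 4}}{2} is an antiderivative of f.
Check: d/dx[- \frac{\sqrt{3} \sqrt{x^{4} + 6 x^{2} + 4}}{2}] = \frac{- \sqrt{3} x^{3} - 3 \sqrt{3} x}{\sqrt{x^{4} + 6 x^{2} + 4}} = f(x).
F(1/2) = - \frac{\sqrt{267}}{8}; F(-1/2) = - \frac{\sqrt{267}}{8}.
Integral = F(1/2) - F(-1/2) = 0.

Antiderivative: F(x) = - \frac{\sqrt{3} \sqrt{x^{4} + 6 x^{2} + 4}}{2}; value = 0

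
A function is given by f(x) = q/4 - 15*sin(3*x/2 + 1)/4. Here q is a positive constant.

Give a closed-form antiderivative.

An antiderivative is F(x) = q*x/4 + 5*cos(3*x/2 + 1)/2.

Whatever form F(x) takes, F'(x) = f(x) is non-negotiable.
Check: d/dx[q*x/4 + 5*cos(3*x/2 + 1)/2] = q/4 - 15*sin(3*x/2 + 1)/4 = f(x).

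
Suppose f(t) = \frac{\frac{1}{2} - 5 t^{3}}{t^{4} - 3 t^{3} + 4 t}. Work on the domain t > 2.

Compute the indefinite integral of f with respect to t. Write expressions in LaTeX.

F(t) = \frac{\log{\left(t \right)}}{8} - \frac{325 \log{\left(t - 2 \right)}}{72} - \frac{11 \log{\left(t + 1 \right)}}{18} + \frac{79}{12 t - 24} + C

Factor the denominator (2 t \left(t - 2\right)^{2} \left(t + 1\right)) and decompose: f = - \frac{11}{18 \left(t + 1\right)} - \frac{325}{72 \left(t - 2\right)} - \frac{79}{12 \left(t - 2\right)^{2}} + \frac{1}{8 t}; each piece integrates to a log, atan, or power term.
Check: d/dt[\frac{\log{\left(t \right)}}{8} - \frac{325 \log{\left(t - 2 \right)}}{72} - \frac{11 \log{\left(t + 1 \right)}}{18} + \frac{79}{12 t - 24}] = \frac{1 - 10 t^{3}}{2 t^{4} - 6 t^{3} + 8 t}, which equals f(t).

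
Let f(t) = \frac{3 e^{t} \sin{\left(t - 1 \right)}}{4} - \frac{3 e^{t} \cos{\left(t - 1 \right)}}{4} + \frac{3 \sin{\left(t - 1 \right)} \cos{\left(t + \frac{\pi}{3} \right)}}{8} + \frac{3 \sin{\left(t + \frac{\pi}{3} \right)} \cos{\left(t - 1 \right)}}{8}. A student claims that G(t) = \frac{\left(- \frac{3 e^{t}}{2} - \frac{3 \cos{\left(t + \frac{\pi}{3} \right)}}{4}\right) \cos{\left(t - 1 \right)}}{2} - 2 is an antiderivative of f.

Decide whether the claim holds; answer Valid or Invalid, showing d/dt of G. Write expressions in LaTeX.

Valid - the claim checks out under differentiation.

d/dt[G] = \frac{3 e^{t} \sin{\left(t - 1 \right)}}{4} - \frac{3 e^{t} \cos{\left(t - 1 \right)}}{4} + \frac{3 \sin{\left(t - 1 \right)} \cos{\left(t + \frac{\pi}{3} \right)}}{8} + \frac{3 \sin{\left(t + \frac{\pi}{3} \right)} \cos{\left(t - 1 \right)}}{8}
This equals f(t) exactly, so the claim holds.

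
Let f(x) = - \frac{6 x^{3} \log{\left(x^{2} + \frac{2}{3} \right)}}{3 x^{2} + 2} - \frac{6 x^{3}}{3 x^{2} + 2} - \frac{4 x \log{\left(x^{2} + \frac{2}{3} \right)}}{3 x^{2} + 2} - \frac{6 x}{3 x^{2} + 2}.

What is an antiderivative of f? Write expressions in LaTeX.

f has the shape u'v + uv' for u = - x^{2} - 1 and v = \log{\left(x^{2} + \frac{2}{3} \right)} — it is the derivative of the product u*v.
Check: d/dx[- 2 \left(\frac{x^{2}}{2} + \frac{1}{2}\right) \log{\left(x^{2} + \frac{2}{3} \right)}] = \frac{- 6 x^{3} \log{\left(x^{2} + \frac{2}{3} \right)} - 6 x^{3} - 4 x \log{\left(x^{2} + \frac{2}{3} \right)} - 6 x}{3 x^{2} + 2}, which equals f(x).

An antiderivative is F(x) = - 2 \left(\frac{x^{2}}{2} + \frac{1}{2}\right) \log{\left(x^{2} + \frac{2}{3} \right)}.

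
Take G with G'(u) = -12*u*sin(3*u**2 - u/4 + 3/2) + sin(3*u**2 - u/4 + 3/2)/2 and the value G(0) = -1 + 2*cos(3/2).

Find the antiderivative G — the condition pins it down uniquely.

The substitution w = 3*u**2 - u/4 + 3/2 works: G'(u) is exactly (dG/dw)*(dw/du) for that inner function.
A general antiderivative is 2*cos(3*u**2 - u/4 + 3/2) + C.
The condition gives C = -1 + 2*cos(3/2) - (2*cos(3/2)) = -1.
So G(u) = 2*cos(3*u**2 - u/4 + 3/2) - 1.
Check: d/du[2*cos(3*u**2 - u/4 + 3/2) - 1] = -12*u*sin(3*u**2 - u/4 + 3/2) + sin(3*u**2 - u/4 + 3/2)/2 = G'(u).

G(u) = 2*cos(3*u**2 - u/4 + 3/2) - 1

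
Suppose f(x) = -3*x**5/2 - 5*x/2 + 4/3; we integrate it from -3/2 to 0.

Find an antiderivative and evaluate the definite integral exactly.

Antiderivative: F(x) = -x**6/4 - 5*x**2/4 + 4*x/3; value = 1961/256

Integrate term by term and add the pieces.
F(x) = -x**6/4 - 5*x**2/4 + 4*x/3 is an antiderivative of f.
Check: d/dx[-x**6/4 - 5*x**2/4 + 4*x/3] = -3*x**5/2 - 5*x/2 + 4/3 = f(x).
F(0) = 0; F(-3/2) = -1961/256.
Integral = F(0) - F(-3/2) = 1961/256.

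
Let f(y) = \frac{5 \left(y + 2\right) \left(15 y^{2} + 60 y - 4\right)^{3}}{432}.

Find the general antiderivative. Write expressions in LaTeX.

F(y) = 2 \left(- \frac{5 y^{2}}{4} - 5 y + \frac{1}{3}\right)^{4} + C

f matches the chain-rule pattern g'(h)*h' with inner function h(y) = - \frac{5 y^{2}}{4} - 5 y + \frac{1}{3}; substituting u = h(y) collapses the integral.
Check: d/dy[2 \left(- \frac{5 y^{2}}{4} - 5 y + \frac{1}{3}\right)^{4}] = \frac{625 y^{7}}{16} + \frac{4375 y^{6}}{8} + \frac{11125 y^{5}}{4} + \frac{11875 y^{4}}{2} + \frac{12025 y^{3}}{3} - 950 y^{2} + \frac{1780 y}{27} - \frac{40}{27}, which equals f(y).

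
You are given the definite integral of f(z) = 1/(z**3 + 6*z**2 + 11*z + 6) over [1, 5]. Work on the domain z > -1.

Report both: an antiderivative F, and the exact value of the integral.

Factor the denominator ((z + 1)*(z + 2)*(z + 3)) and decompose: f = 1/(2*(z + 3)) - 1/(z + 2) + 1/(2*(z + 1)); each piece integrates to a log, atan, or power term.
F(z) = -log(z + 2) + log(z**2 + 4*z + 3)/2 is an antiderivative of f.
Check: d/dz[-log(z + 2) + log(z**2 + 4*z + 3)/2] = 1/(z**3 + 6*z**2 + 11*z + 6) = f(z).
F(5) = -log(7) + log(48)/2; F(1) = -log(3) + log(8)/2.
Integral = F(5) - F(1) = -log(7) - log(8)/2 + log(3) + log(48)/2.

Antiderivative: F(z) = -log(z + 2) + log(z**2 + 4*z + 3)/2; value = -log(7) - log(8)/2 + log(3) + log(48)/2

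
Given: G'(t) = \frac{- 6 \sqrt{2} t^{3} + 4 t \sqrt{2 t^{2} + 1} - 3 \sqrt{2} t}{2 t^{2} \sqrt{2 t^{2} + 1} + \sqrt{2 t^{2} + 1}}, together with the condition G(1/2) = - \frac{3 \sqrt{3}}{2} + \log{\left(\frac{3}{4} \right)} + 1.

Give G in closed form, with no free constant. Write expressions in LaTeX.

Recover the given G'(t) by differentiating a candidate G(t); any mismatch rules it out.
A general antiderivative is - 3 \sqrt{t^{2} + \frac{1}{2}} + \log{\left(t^{2} + \frac{1}{2} \right)} + C.
The condition gives C = - \frac{3 \sqrt{3}}{2} + \log{\left(\frac{3}{4} \right)} + 1 - (- \frac{3 \sqrt{3}}{2} + \log{\left(\frac{3}{4} \right)}) = 1.
So G(t) = \frac{\sqrt{2} \left(- 3 \sqrt{2 t^{2} + 1} + \sqrt{2} \log{\left(t^{2} + \frac{1}{2} \right)} + \sqrt{2}\right)}{2}.
Check: d/dt[\frac{\sqrt{2} \left(- 3 \sqrt{2 t^{2} + 1} + \sqrt{2} \log{\left(t^{2} + \frac{1}{2} \right)} + \sqrt{2}\right)}{2}] = \frac{- 6 \sqrt{2} t^{3} + 4 t \sqrt{2 t^{2} + 1} - 3 \sqrt{2} t}{2 t^{2} \sqrt{2 t^{2} + 1} + \sqrt{2 t^{2} + 1}} = G'(t).

G(t) = \frac{\sqrt{2} \left(- 3 \sqrt{2 t^{2} + 1} + \sqrt{2} \log{\left(t^{2} + \frac{1}{2} \right)} + \sqrt{2}\right)}{2}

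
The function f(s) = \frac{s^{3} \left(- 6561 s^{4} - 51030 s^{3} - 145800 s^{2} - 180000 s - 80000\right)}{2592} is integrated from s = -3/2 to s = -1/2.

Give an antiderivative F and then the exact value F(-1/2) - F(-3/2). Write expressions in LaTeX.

f matches the chain-rule pattern g'(h)*h' with inner function h(s) = \frac{3 s^{2}}{4} + \frac{5 s}{3}; substituting u = h(s) collapses the integral.
F(s) = - \frac{81 s^{8}}{256} - \frac{45 s^{7}}{16} - \frac{75 s^{6}}{8} - \frac{125 s^{5}}{9} - \frac{625 s^{4}}{81} is an antiderivative of f.
Check: d/ds[- \frac{81 s^{8}}{256} - \frac{45 s^{7}}{16} - \frac{75 s^{6}}{8} - \frac{125 s^{5}}{9} - \frac{625 s^{4}}{81}] = - \frac{81 s^{7}}{32} - \frac{315 s^{6}}{16} - \frac{225 s^{5}}{4} - \frac{625 s^{4}}{9} - \frac{2500 s^{3}}{81}, which equals f(s).
F(-1/2) = - \frac{923521}{5308416}; F(-3/2) = - \frac{28561}{65536}.
Integral = F(-1/2) - F(-3/2) = \frac{43435}{165888}.

Antiderivative: F(s) = - \frac{81 s^{8}}{256} - \frac{45 s^{7}}{16} - \frac{75 s^{6}}{8} - \frac{125 s^{5}}{9} - \frac{625 s^{4}}{81}; value = \frac{43435}{165888}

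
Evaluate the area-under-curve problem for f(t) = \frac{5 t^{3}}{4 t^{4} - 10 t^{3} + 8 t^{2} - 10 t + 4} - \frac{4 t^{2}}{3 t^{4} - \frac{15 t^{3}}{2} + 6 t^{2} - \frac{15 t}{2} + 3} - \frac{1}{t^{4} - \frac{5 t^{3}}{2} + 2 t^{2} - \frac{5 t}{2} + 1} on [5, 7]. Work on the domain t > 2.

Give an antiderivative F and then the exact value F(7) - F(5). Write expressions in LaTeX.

Factor the denominator (6 \left(t - 2\right) \left(2 t - 1\right) \left(t^{2} + 1\right)) and decompose: f = \frac{4 t + 15}{30 \left(t^{2} + 1\right)} + \frac{113}{90 \left(2 t - 1\right)} + \frac{22}{45 \left(t - 2\right)}; each piece integrates to a log, atan, or power term.
F(t) = \frac{22 \log{\left(t - 2 \right)}}{45} + \frac{113 \log{\left(t - \frac{1}{2} \right)}}{180} + \frac{\log{\left(t^{2} + 1 \right)}}{15} + \frac{\operatorname{atan}{\left(t \right)}}{2} is an antiderivative of f.
Check: d/dt[\frac{22 \log{\left(t - 2 \right)}}{45} + \frac{113 \log{\left(t - \frac{1}{2} \right)}}{180} + \frac{\log{\left(t^{2} + 1 \right)}}{15} + \frac{\operatorname{atan}{\left(t \right)}}{2}] = \frac{15 t^{3} - 16 t^{2} - 12}{12 t^{4} - 30 t^{3} + 24 t^{2} - 30 t + 12}, which equals f(t).
F(7) = \frac{\log{\left(50 \right)}}{15} + \frac{\operatorname{atan}{\left(7 \right)}}{2} + \frac{22 \log{\left(5 \right)}}{45} + \frac{113 \log{\left(\frac{13}{2} \right)}}{180}; F(5) = \frac{\log{\left(26 \right)}}{15} + \frac{22 \log{\left(3 \right)}}{45} + \frac{\operatorname{atan}{\left(5 \right)}}{2} + \frac{113 \log{\left(\frac{9}{2} \right)}}{180}.
Integral = F(7) - F(5) = - \frac{113 \log{\left(\frac{9}{2} \right)}}{180} - \frac{\operatorname{atan}{\left(5 \right)}}{2} - \frac{22 \log{\left(3 \right)}}{45} - \frac{\log{\left(26 \right)}}{15} + \frac{\log{\left(50 \right)}}{15} + \frac{\operatorname{atan}{\left(7 \right)}}{2} + \frac{22 \log{\left(5 \right)}}{45} + \frac{113 \log{\left(\frac{13}{2} \right)}}{180}.

Antiderivative: F(t) = \frac{22 \log{\left(t - 2 \right)}}{45} + \frac{113 \log{\left(t - \frac{1}{2} \right)}}{180} + \frac{\log{\left(t^{2} + 1 \right)}}{15} + \frac{\operatorname{atan}{\left(t \right)}}{2}; value = - \frac{113 \log{\left(\frac{9}{2} \right)}}{180} - \frac{\operatorname{atan}{\left(5 \right)}}{2} - \frac{22 \log{\left(3 \right)}}{45} - \frac{\log{\left(26 \right)}}{15} + \frac{\log{\left(50 \right)}}{15} + \frac{\operatorname{atan}{\left(7 \right)}}{2} + \frac{22 \log{\left(5 \right)}}{45} + \frac{113 \log{\left(\frac{13}{2} \right)}}{180}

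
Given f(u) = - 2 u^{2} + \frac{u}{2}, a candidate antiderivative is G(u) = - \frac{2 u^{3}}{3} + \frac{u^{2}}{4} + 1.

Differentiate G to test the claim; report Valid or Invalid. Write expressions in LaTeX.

Valid - the claim checks out under differentiation.

d/du[G] = - 2 u^{2} + \frac{u}{2}
This equals f(u) exactly, so the claim holds.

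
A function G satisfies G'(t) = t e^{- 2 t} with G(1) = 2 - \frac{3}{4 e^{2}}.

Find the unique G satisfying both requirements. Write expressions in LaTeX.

G'(t) has the shape u'v + uv' for u = - \frac{t}{2} - \frac{1}{4} and v = e^{- 2 t} — it is the derivative of the product u*v.
A general antiderivative is \frac{\left(- 2 t - 1\right) e^{- 2 t}}{4} + C.
The condition gives C = 2 - \frac{3}{4 e^{2}} - (- \frac{3}{4 e^{2}}) = 2.
So G(t) = \frac{\left(- 2 t - 1\right) e^{- 2 t}}{4} + 2.
Check: d/dt[\frac{\left(- 2 t - 1\right) e^{- 2 t}}{4} + 2] = t e^{- 2 t} = G'(t).

G(t) = \frac{\left(- 2 t - 1\right) e^{- 2 t}}{4} + 2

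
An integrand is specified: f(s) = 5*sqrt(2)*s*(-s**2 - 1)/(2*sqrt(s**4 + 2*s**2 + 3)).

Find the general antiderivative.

f matches the chain-rule pattern g'(h)*h' with inner function h(s) = s**4/2 + s**2 + 3/2; substituting u = h(s) collapses the integral.
Check: d/ds[-5*sqrt(2)*sqrt(s**4 + 2*s**2 + 3)/4] = (-5*sqrt(2)*s**3 - 5*sqrt(2)*s)/(2*sqrt(s**4 + 2*s**2 + 3)), which equals f(s).

F(s) = -5*sqrt(2)*sqrt(s**4 + 2*s**2 + 3)/4 + C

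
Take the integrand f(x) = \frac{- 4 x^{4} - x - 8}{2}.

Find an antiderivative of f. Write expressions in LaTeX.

A first test for any F(x): its x-derivative must equal f(x) identically.
Check: d/dx[- \frac{2 x^{5}}{5} - \frac{x^{2}}{4} - 4 x] = - 2 x^{4} - \frac{x}{2} - 4, which equals f(x).

An antiderivative is F(x) = - \frac{2 x^{5}}{5} - \frac{x^{2}}{4} - 4 x.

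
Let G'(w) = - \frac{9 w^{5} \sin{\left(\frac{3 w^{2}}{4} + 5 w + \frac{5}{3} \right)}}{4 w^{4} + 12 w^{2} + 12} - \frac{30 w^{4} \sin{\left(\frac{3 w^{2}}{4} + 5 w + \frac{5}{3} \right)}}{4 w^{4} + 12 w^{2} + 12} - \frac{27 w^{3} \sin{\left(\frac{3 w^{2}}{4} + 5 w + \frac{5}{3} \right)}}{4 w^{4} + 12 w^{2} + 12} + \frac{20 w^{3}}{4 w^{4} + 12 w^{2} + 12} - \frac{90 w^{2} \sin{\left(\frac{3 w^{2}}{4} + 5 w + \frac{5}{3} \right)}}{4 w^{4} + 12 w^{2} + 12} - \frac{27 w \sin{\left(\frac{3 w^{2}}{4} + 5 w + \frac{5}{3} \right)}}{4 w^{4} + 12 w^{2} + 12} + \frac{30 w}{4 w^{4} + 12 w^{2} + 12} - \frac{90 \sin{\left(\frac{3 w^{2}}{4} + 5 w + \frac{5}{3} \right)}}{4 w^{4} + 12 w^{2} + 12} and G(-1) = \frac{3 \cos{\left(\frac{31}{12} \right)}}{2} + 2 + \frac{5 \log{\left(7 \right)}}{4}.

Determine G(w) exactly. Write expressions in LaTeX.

Integrate term by term and add the pieces.
A general antiderivative is \frac{5 \log{\left(w^{4} + 3 w^{2} + 3 \right)}}{4} + \frac{3 \cos{\left(\frac{3 w^{2}}{4} + 5 w + \frac{5}{3} \right)}}{2} + C.
The condition gives C = \frac{3 \cos{\left(\frac{31}{12} \right)}}{2} + 2 + \frac{5 \log{\left(7 \right)}}{4} - (\frac{3 \cos{\left(\frac{31}{12} \right)}}{2} + \frac{5 \log{\left(7 \right)}}{4}) = 2.
So G(w) = \frac{5 \log{\left(w^{4} + 3 w^{2} + 3 \right)} + 6 \cos{\left(\frac{3 w^{2}}{4} + 5 w + \frac{5}{3} \right)} + 8}{4}.
Check: d/dw[\frac{5 \log{\left(w^{4} + 3 w^{2} + 3 \right)} + 6 \cos{\left(\frac{3 w^{2}}{4} + 5 w + \frac{5}{3} \right)} + 8}{4}] = \frac{- 9 w^{5} \sin{\left(\frac{3 w^{2}}{4} + 5 w + \frac{5}{3} \right)} - 30 w^{4} \sin{\left(\frac{3 w^{2}}{4} + 5 w + \frac{5}{3} \right)} - 27 w^{3} \sin{\left(\frac{3 w^{2}}{4} + 5 w + \frac{5}{3} \right)} + 20 w^{3} - 90 w^{2} \sin{\left(\frac{3 w^{2}}{4} + 5 w + \frac{5}{3} \right)} - 27 w \sin{\left(\frac{3 w^{2}}{4} + 5 w + \frac{5}{3} \right)} + 30 w - 90 \sin{\left(\frac{3 w^{2}}{4} + 5 w + \frac{5}{3} \right)}}{4 w^{4} + 12 w^{2} + 12}, which equals G'(w).

G(w) = \frac{5 \log{\left(w^{4} + 3 w^{2} + 3 \right)} + 6 \cos{\left(\frac{3 w^{2}}{4} + 5 w + \frac{5}{3} \right)} + 8}{4}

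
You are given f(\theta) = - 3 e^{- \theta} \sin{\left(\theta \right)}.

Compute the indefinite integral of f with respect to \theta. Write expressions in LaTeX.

A candidate is checked by its d/d\theta: the result must match f(\theta).
Check: d/d\theta[\frac{3 e^{- \theta} \sin{\left(\theta \right)}}{2} + \frac{3 e^{- \theta} \cos{\left(\theta \right)}}{2}] = - 3 e^{- \theta} \sin{\left(\theta \right)} = f(\theta).

F(\theta) = \frac{3 e^{- \theta} \sin{\left(\theta \right)}}{2} + \frac{3 e^{- \theta} \cos{\left(\theta \right)}}{2} + C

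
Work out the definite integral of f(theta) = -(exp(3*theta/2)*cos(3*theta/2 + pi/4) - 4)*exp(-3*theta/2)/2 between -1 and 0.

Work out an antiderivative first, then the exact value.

A first test for any F(theta): its theta-derivative must equal f(theta) identically.
F(theta) = -(exp(3*theta/2)*sin(3*theta/2 + pi/4) + 4)*exp(-3*theta/2)/3 is an antiderivative of f.
Check: d/dtheta[-(exp(3*theta/2)*sin(3*theta/2 + pi/4) + 4)*exp(-3*theta/2)/3] = (-exp(3*theta/2)*cos(3*theta/2 + pi/4) + 4)*exp(-3*theta/2)/2, which equals f(theta).
F(0) = -4/3 - sqrt(2)/6; F(-1) = -4*exp(3/2)/3 - cos(pi/4 + 3/2)/3.
Integral = F(0) - F(-1) = -4/3 - sqrt(2)/6 + cos(pi/4 + 3/2)/3 + 4*exp(3/2)/3.

Antiderivative: F(theta) = -(exp(3*theta/2)*sin(3*theta/2 + pi/4) + 4)*exp(-3*theta/2)/3; value = -4/3 - sqrt(2)/6 + cos(pi/4 + 3/2)/3 + 4*exp(3/2)/3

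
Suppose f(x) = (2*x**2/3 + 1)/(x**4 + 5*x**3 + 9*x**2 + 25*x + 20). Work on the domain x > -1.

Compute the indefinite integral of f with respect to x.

F(x) = 5*log(x + 1)/54 - 5*log(x + 4)/27 + 5*log(x**2 + 5)/108 + sqrt(5)*atan(sqrt(5)*x/5)/270 + C

The denominator factors as 3*(x + 1)*(x + 4)*(x**2 + 5); partial fractions split f into directly integrable pieces: (5*x + 1)/(54*(x**2 + 5)) - 5/(27*(x + 4)) + 5/(54*(x + 1)).
Check: d/dx[5*log(x + 1)/54 - 5*log(x + 4)/27 + 5*log(x**2 + 5)/108 + sqrt(5)*atan(sqrt(5)*x/5)/270] = (2*x**2 + 3)/(3*x**4 + 15*x**3 + 27*x**2 + 75*x + 60), which equals f(x).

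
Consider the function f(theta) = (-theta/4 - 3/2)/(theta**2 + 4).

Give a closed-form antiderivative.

An antiderivative is F(theta) = -log(theta**2 + 4)/8 - 3*atan(theta/2)/4.

An antiderivative F(theta) passes only if d/dtheta[F] lands on f(theta) exactly.
Check: d/dtheta[-log(theta**2 + 4)/8 - 3*atan(theta/2)/4] = (-theta - 6)/(4*theta**2 + 16), which equals f(theta).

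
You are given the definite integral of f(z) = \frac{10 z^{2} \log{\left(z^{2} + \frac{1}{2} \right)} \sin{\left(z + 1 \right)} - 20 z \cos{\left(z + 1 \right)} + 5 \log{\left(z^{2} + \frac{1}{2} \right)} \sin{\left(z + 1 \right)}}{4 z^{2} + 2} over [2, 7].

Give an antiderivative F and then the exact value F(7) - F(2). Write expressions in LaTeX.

Antiderivative: F(z) = - \frac{5 \log{\left(z^{2} + \frac{1}{2} \right)} \cos{\left(z + 1 \right)}}{2}; value = \frac{5 \log{\left(\frac{9}{2} \right)} \cos{\left(3 \right)}}{2} - \frac{5 \log{\left(\frac{99}{2} \right)} \cos{\left(8 \right)}}{2}

f has the shape u'v + uv' for u = - \frac{5 \cos{\left(z + 1 \right)}}{2} and v = \log{\left(z^{2} + \frac{1}{2} \right)} — it is the derivative of the product u*v.
F(z) = - \frac{5 \log{\left(z^{2} + \frac{1}{2} \right)} \cos{\left(z + 1 \right)}}{2} is an antiderivative of f.
Check: d/dz[- \frac{5 \log{\left(z^{2} + \frac{1}{2} \right)} \cos{\left(z + 1 \right)}}{2}] = \frac{10 z^{2} \log{\left(z^{2} + \frac{1}{2} \right)} \sin{\left(z + 1 \right)} - 20 z \cos{\left(z + 1 \right)} + 5 \log{\left(z^{2} + \frac{1}{2} \right)} \sin{\left(z + 1 \right)}}{4 z^{2} + 2} = f(z).
F(7) = - \frac{5 \log{\left(\frac{99}{2} \right)} \cos{\left(8 \right)}}{2}; F(2) = - \frac{5 \log{\left(\frac{9}{2} \right)} \cos{\left(3 \right)}}{2}.
Integral = F(7) - F(2) = \frac{5 \log{\left(\frac{9}{2} \right)} \cos{\left(3 \right)}}{2} - \frac{5 \log{\left(\frac{99}{2} \right)} \cos{\left(8 \right)}}{2}.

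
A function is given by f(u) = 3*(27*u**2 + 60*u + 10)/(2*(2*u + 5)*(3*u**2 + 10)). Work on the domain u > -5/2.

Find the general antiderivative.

Differentiate the proposed F(u) back; it has to land on f(u) exactly.
Check: d/du[3*log(u + 5/2)/4 + 3*log(u**2/2 + 5/3)] = (81*u**2 + 180*u + 30)/(12*u**3 + 30*u**2 + 40*u + 100), which equals f(u).

F(u) = 3*log(u + 5/2)/4 + 3*log(u**2/2 + 5/3) + C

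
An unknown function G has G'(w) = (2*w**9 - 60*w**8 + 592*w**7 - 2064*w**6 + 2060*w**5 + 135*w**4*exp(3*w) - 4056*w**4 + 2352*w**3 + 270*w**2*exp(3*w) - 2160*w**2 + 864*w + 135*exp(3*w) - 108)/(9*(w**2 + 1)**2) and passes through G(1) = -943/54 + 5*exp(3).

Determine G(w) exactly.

G(w) = (w**2/3 - 4*w + 1)**3 + 5*exp(3*w) + 1 + 2/(2*w**2 + 2)

Since d/dw undoes antidifferentiation here, G(w) must give back the stated G'(w).
A general antiderivative is (w**2/3 - 4*w + 1)**3 + 5*exp(3*w) + 2/(2*w**2 + 2) + C.
The condition gives C = -943/54 + 5*exp(3) - (-997/54 + 5*exp(3)) = 1.
So G(w) = (w**2/3 - 4*w + 1)**3 + 5*exp(3*w) + 1 + 2/(2*w**2 + 2).
Check: d/dw[(w**2/3 - 4*w + 1)**3 + 5*exp(3*w) + 1 + 2/(2*w**2 + 2)] = (2*w**9 - 60*w**8 + 592*w**7 - 2064*w**6 + 2060*w**5 + 135*w**4*exp(3*w) - 4056*w**4 + 2352*w**3 + 270*w**2*exp(3*w) - 2160*w**2 + 864*w + 135*exp(3*w) - 108)/(9*w**4 + 18*w**2 + 9), which equals G'(w).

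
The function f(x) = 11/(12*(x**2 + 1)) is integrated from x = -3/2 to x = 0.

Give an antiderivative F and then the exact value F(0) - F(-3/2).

Antiderivative: F(x) = 11*atan(x)/12; value = 11*atan(3/2)/12

Differentiate the proposed F(x) back; it has to land on f(x) exactly.
F(x) = 11*atan(x)/12 is an antiderivative of f.
Check: d/dx[11*atan(x)/12] = 11/(12*x**2 + 12), which equals f(x).
F(0) = 0; F(-3/2) = -11*atan(3/2)/12.
Integral = F(0) - F(-3/2) = 11*atan(3/2)/12.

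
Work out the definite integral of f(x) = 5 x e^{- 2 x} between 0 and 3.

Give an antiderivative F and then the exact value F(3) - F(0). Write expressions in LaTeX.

Recognize the product-rule pattern: f = u'v + uv' with u = - \frac{5 x}{2} - \frac{5}{4}, v = e^{- 2 x}, so integration by parts undoes it.
F(x) = \frac{\left(- 10 x - 5\right) e^{- 2 x}}{4} is an antiderivative of f.
Check: d/dx[\frac{\left(- 10 x - 5\right) e^{- 2 x}}{4}] = 5 x e^{- 2 x} = f(x).
F(3) = - \frac{35}{4 e^{6}}; F(0) = - \frac{5}{4}.
Integral = F(3) - F(0) = \frac{5}{4} - \frac{35}{4 e^{6}}.

Antiderivative: F(x) = \frac{\left(- 10 x - 5\right) e^{- 2 x}}{4}; value = \frac{5}{4} - \frac{35}{4 e^{6}}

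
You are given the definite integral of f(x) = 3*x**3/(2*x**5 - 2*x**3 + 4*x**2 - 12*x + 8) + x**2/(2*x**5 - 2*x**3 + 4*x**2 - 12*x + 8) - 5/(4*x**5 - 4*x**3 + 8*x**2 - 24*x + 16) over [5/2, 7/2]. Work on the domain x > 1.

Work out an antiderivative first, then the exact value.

Antiderivative: F(x) = 19*log(x - 1)/36 - 5*log(x + 2)/24 - 23*log(x**2 + 2)/144 + 17*sqrt(2)*atan(sqrt(2)*x/2)/72 - 1/(12*x - 12); value = -23*log(57/4)/144 - 5*log(11/2)/24 - 17*sqrt(2)*atan(5*sqrt(2)/4)/72 - 19*log(3/2)/36 + 1/45 + 5*log(9/2)/24 + 23*log(33/4)/144 + 17*sqrt(2)*atan(7*sqrt(2)/4)/72 + 19*log(5/2)/36

The denominator factors as 4*(x - 1)**2*(x + 2)*(x**2 + 2); partial fractions split f into directly integrable pieces: -(23*x - 34)/(72*(x**2 + 2)) - 5/(24*(x + 2)) + 19/(36*(x - 1)) + 1/(12*(x - 1)**2).
F(x) = 19*log(x - 1)/36 - 5*log(x + 2)/24 - 23*log(x**2 + 2)/144 + 17*sqrt(2)*atan(sqrt(2)*x/2)/72 - 1/(12*x - 12) is an antiderivative of f.
Check: d/dx[19*log(x - 1)/36 - 5*log(x + 2)/24 - 23*log(x**2 + 2)/144 + 17*sqrt(2)*atan(sqrt(2)*x/2)/72 - 1/(12*x - 12)] = (6*x**3 + 2*x**2 - 5)/(4*x**5 - 4*x**3 + 8*x**2 - 24*x + 16), which equals f(x).
F(7/2) = -23*log(57/4)/144 - 5*log(11/2)/24 - 1/30 + 17*sqrt(2)*atan(7*sqrt(2)/4)/72 + 19*log(5/2)/36; F(5/2) = -23*log(33/4)/144 - 5*log(9/2)/24 - 1/18 + 19*log(3/2)/36 + 17*sqrt(2)*atan(5*sqrt(2)/4)/72.
Integral = F(7/2) - F(5/2) = -23*log(57/4)/144 - 5*log(11/2)/24 - 17*sqrt(2)*atan(5*sqrt(2)/4)/72 - 19*log(3/2)/36 + 1/45 + 5*log(9/2)/24 + 23*log(33/4)/144 + 17*sqrt(2)*atan(7*sqrt(2)/4)/72 + 19*log(5/2)/36.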